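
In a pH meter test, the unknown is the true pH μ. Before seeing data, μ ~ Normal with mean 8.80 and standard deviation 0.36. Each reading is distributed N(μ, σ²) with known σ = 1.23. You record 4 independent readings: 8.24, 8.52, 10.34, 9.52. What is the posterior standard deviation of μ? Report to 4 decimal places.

For Normal data with known variance σ², a Normal(μ₀, σ₀²) prior on μ is conjugate. Posterior precision = 1/σ₀² + n/σ²; posterior mean is the precision-weighted average of μ₀ and x̄.
σ₀² = 0.36² = 0.1296, σ² = 1.23² = 1.5129; σ² + n·σ₀² = 1.5129 + 4·0.1296 = 2.0313.
Posterior precision = 1/σ₀² + n/σ² = 1/0.1296 + 4/1.5129 = (σ² + n·σ₀²)/(σ₀²σ²) = 2.0313/(0.1296·1.5129); posterior variance σₙ² = σ₀²σ²/(σ² + n·σ₀²) = 0.1296·1.5129/2.0313 = 0.096525.
Posterior SD = √σₙ² = √(0.1296·1.5129/2.0313) = 0.3107.

0.3107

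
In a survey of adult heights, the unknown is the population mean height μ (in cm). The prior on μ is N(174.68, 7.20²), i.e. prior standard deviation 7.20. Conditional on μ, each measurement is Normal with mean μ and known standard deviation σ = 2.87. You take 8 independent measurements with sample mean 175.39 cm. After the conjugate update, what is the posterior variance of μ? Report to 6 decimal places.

For Normal data with known variance σ², a Normal(μ₀, σ₀²) prior on μ is conjugate. Posterior precision = 1/σ₀² + n/σ²; posterior mean is the precision-weighted average of μ₀ and x̄.
σ₀² = 7.20² = 51.84, σ² = 2.87² = 8.2369; σ² + n·σ₀² = 8.2369 + 8·51.84 = 422.9569.
Posterior precision = 1/σ₀² + n/σ² = 1/51.84 + 8/8.2369 = (σ² + n·σ₀²)/(σ₀²σ²) = 422.9569/(51.84·8.2369); posterior variance σₙ² = σ₀²σ²/(σ² + n·σ₀²) = 51.84·8.2369/422.9569 = 1.009561.

1.009561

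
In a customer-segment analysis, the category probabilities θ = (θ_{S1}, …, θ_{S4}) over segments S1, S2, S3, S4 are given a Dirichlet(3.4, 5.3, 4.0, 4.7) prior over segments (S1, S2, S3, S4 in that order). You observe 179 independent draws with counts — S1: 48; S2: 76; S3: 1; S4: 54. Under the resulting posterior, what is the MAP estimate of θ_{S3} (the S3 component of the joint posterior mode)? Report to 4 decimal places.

0.0208

The Dirichlet prior is conjugate to the Multinomial likelihood: each posterior αⱼ = prior αⱼ + observed count nⱼ.
Posterior concentration: (51.4, 81.3, 5.0, 58.7), total = 196.4.
Joint mode component: (α_{S3}−1)/(Σα−K) = 4.0/192.4 = 0.0208.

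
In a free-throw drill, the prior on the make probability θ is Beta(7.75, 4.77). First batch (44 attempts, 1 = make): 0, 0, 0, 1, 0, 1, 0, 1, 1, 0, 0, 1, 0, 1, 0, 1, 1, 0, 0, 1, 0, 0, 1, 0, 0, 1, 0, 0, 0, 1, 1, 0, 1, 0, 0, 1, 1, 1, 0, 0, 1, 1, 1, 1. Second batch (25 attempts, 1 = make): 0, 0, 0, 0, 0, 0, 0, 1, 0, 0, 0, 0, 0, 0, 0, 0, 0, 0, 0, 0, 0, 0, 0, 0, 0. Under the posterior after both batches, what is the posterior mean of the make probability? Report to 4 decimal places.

The Beta prior is conjugate to a Binomial/Bernoulli likelihood; the update adds successes to α and failures to β.
After batch 1: Beta(7.75+21, 4.77+23) = Beta(28.75, 27.77).
After batch 2: Beta(28.75+1, 27.77+24) = Beta(29.75, 51.77).
Posterior mean = α/(α+β) = 29.75/81.52 = 0.3649.

0.3649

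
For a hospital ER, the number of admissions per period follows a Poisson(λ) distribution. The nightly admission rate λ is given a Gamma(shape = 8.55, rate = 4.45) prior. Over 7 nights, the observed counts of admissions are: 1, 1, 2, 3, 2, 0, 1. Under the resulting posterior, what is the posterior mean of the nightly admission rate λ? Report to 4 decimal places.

1.6201

With a Gamma(shape α, rate β) prior, the Poisson likelihood is conjugate: the posterior is Gamma(α + ΣXᵢ, β + n).
Sum of counts S = 10 over n = 7 nights.
Posterior: Gamma(α+S, β+n) = Gamma(8.55+10, 4.45+7) = Gamma(18.55, 11.45).
Posterior mean = α/β = 18.55/11.45 = 1.6201.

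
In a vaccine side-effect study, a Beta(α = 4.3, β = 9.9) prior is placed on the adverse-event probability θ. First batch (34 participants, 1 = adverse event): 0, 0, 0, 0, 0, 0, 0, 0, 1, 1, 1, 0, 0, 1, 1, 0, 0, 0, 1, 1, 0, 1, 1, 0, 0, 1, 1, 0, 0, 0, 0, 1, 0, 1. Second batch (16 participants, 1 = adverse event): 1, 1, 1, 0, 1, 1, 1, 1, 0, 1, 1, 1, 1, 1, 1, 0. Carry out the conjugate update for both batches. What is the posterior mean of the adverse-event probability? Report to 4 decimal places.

0.4720

The Beta prior is conjugate to a Binomial/Bernoulli likelihood; the update adds successes to α and failures to β.
After batch 1: Beta(4.3+13, 9.9+21) = Beta(17.3, 30.9).
After batch 2: Beta(17.3+13, 30.9+3) = Beta(30.3, 33.9).
Posterior mean = α/(α+β) = 30.3/64.2 = 0.4720.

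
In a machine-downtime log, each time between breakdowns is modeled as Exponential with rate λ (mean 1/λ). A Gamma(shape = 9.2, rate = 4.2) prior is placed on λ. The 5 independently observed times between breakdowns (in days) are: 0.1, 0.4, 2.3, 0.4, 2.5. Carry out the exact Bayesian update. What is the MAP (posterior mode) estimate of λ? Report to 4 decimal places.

With a Gamma(shape α, rate β) prior on the exponential rate λ, the posterior after n observations with total T = Σxᵢ is Gamma(α+n, β+T).
Sum of observations T = 5.7 days; n = 5.
Posterior: Gamma(9.2+5, 4.2+5.7) = Gamma(14.2, 9.9).
Mode = (α−1)/β = 1.3333.

1.3333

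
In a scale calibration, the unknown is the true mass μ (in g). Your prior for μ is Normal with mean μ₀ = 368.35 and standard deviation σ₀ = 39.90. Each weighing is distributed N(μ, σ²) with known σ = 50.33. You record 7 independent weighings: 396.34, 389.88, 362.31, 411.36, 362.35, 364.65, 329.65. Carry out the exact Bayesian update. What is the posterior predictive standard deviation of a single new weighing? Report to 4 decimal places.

53.1786

For Normal data with known variance σ², a Normal(μ₀, σ₀²) prior on μ is conjugate. Posterior precision = 1/σ₀² + n/σ²; posterior mean is the precision-weighted average of μ₀ and x̄.
σ₀² = 39.90² = 1592.01, σ² = 50.33² = 2533.1089; σ² + n·σ₀² = 2533.1089 + 7·1592.01 = 13677.1789.
Posterior precision = 1/σ₀² + n/σ² = 1/1592.01 + 7/2533.1089 = (σ² + n·σ₀²)/(σ₀²σ²) = 13677.1789/(1592.01·2533.1089); posterior variance σₙ² = σ₀²σ²/(σ² + n·σ₀²) = 1592.01·2533.1089/13677.1789 = 294.851353.
Predictive variance for one new observation = σₙ² + σ² = 1592.01·2533.1089/13677.1789 + 2533.1089 = σ²·(σ₀² + 13677.1789)/13677.1789 = 2533.1089·15269.1889/13677.1789 = 2827.960253; SD = √(2533.1089·15269.1889/13677.1789) = 53.1786.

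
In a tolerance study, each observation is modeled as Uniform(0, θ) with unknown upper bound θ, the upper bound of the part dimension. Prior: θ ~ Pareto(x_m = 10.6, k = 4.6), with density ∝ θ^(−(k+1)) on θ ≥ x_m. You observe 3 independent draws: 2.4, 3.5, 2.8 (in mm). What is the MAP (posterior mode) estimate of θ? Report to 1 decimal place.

A Pareto(scale x_m, shape k) prior on the upper bound θ of Uniform(0, θ) is conjugate: posterior is Pareto(max(x_m, max xᵢ), k + n).
Sample maximum = 3.5; prior scale x_m = 10.6 → posterior scale = max = 10.6.
Posterior shape = 4.6 + 3 = 7.6.
The Pareto density is decreasing on [x_m, ∞), so the mode is x_m = 10.6.

10.6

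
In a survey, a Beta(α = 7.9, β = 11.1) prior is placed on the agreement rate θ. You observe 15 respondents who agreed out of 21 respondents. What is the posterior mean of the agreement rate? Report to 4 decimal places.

0.5725

The Beta prior is conjugate to a Binomial/Bernoulli likelihood; the update adds successes to α and failures to β.
Posterior: Beta(α+k, β+n−k) = Beta(7.9+15, 11.1+6) = Beta(22.9, 17.1).
Posterior mean = α/(α+β) = 22.9/40.0 = 0.5725.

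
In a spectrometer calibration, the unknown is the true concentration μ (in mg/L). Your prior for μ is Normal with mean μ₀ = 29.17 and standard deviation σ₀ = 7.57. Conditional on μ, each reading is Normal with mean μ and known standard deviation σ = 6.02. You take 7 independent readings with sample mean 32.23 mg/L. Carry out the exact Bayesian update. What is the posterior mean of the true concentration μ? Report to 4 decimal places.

For Normal data with known variance σ², a Normal(μ₀, σ₀²) prior on μ is conjugate. Posterior precision = 1/σ₀² + n/σ²; posterior mean is the precision-weighted average of μ₀ and x̄.
n·x̄ = 7·32.23 = 225.61.
σ₀² = 7.57² = 57.3049, σ² = 6.02² = 36.2404; σ² + n·σ₀² = 36.2404 + 7·57.3049 = 437.3747.
Posterior mean = (μ₀/σ₀² + n·x̄/σ²)/(1/σ₀² + n/σ²) = (σ²·μ₀ + σ₀²·n·x̄)/(σ² + n·σ₀²) = (36.2404·29.17 + 57.3049·225.61)/437.3747 = 13985.690957/437.3747 = 31.9765.

31.9765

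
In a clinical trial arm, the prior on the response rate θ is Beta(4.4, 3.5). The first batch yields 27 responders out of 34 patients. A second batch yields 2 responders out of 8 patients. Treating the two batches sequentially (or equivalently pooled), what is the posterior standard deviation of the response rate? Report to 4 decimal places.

0.0659

The Beta prior is conjugate to a Binomial/Bernoulli likelihood; the update adds successes to α and failures to β.
After batch 1: Beta(4.4+27, 3.5+7) = Beta(31.4, 10.5).
After batch 2: Beta(31.4+2, 10.5+6) = Beta(33.4, 16.5).
Var = αβ/((α+β)²(α+β+1)) = 33.4·16.5/(49.9²·50.9) = 0.00434822; SD = √0.00434822 = 0.0659.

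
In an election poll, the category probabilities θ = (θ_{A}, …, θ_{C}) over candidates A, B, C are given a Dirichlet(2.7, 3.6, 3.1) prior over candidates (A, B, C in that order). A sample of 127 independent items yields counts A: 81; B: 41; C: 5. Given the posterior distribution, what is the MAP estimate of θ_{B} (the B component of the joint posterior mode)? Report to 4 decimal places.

0.3268

The Dirichlet prior is conjugate to the Multinomial likelihood: each posterior αⱼ = prior αⱼ + observed count nⱼ.
Posterior concentration: (83.7, 44.6, 8.1), total = 136.4.
Joint mode component: (α_{B}−1)/(Σα−K) = 43.6/133.4 = 0.3268.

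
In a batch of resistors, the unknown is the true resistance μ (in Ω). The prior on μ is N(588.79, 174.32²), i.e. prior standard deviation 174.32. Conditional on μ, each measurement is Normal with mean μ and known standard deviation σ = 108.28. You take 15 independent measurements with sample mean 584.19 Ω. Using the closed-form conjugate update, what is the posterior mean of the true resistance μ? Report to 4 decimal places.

584.3054

For Normal data with known variance σ², a Normal(μ₀, σ₀²) prior on μ is conjugate. Posterior precision = 1/σ₀² + n/σ²; posterior mean is the precision-weighted average of μ₀ and x̄.
n·x̄ = 15·584.19 = 8762.85.
σ₀² = 174.32² = 30387.4624, σ² = 108.28² = 11724.5584; σ² + n·σ₀² = 11724.5584 + 15·30387.4624 = 467536.4944.
Posterior mean = (μ₀/σ₀² + n·x̄/σ²)/(1/σ₀² + n/σ²) = (σ²·μ₀ + σ₀²·n·x̄)/(σ² + n·σ₀²) = (11724.5584·588.79 + 30387.4624·8762.85)/467536.4944 = 273184077.632176/467536.4944 = 584.3054.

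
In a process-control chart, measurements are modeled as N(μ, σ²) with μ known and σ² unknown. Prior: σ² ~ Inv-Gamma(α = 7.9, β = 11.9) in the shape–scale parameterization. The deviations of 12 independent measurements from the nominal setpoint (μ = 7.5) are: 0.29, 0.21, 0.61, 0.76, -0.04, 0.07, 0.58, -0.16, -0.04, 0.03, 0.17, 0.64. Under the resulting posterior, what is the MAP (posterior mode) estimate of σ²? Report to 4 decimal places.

0.8620

With known mean μ and an Inverse-Gamma(α, β) prior on σ², the Normal likelihood is conjugate: posterior is Inv-Gamma(α + n/2, β + Σ(xᵢ−μ)²/2).
Σ(xᵢ−μ)² = (0.29)² + (0.21)² + (0.61)² + (0.76)² + (-0.04)² + (0.07)² + (0.58)² + (-0.16)² + (-0.04)² + (0.03)² + (0.17)² + (0.64)² = 1.8874.
Posterior: Inv-Gamma(7.9 + 12/2, 11.9 + 1.8874/2) = Inv-Gamma(13.90, 12.84370).
Mode = β/(α+1) = 12.84370/14.90 = 0.8620.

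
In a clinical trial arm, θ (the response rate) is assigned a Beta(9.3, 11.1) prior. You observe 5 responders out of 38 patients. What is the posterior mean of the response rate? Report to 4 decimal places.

0.2449

The Beta prior is conjugate to a Binomial/Bernoulli likelihood; the update adds successes to α and failures to β.
Posterior: Beta(α+k, β+n−k) = Beta(9.3+5, 11.1+33) = Beta(14.3, 44.1).
Posterior mean = α/(α+β) = 14.3/58.4 = 0.2449.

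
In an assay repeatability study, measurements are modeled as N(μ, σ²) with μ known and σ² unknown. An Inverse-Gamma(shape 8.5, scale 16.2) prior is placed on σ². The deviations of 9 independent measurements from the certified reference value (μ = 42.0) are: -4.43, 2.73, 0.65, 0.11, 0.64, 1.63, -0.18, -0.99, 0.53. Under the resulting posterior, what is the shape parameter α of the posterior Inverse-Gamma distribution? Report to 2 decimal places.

13.00

With known mean μ and an Inverse-Gamma(α, β) prior on σ², the Normal likelihood is conjugate: posterior is Inv-Gamma(α + n/2, β + Σ(xᵢ−μ)²/2).
Σ(xᵢ−μ)² = (-4.43)² + (2.73)² + (0.65)² + (0.11)² + (0.64)² + (1.63)² + (-0.18)² + (-0.99)² + (0.53)² = 31.8723.
Posterior: Inv-Gamma(8.5 + 9/2, 16.2 + 31.8723/2) = Inv-Gamma(13.00, 32.13615).
Posterior α = 13.00.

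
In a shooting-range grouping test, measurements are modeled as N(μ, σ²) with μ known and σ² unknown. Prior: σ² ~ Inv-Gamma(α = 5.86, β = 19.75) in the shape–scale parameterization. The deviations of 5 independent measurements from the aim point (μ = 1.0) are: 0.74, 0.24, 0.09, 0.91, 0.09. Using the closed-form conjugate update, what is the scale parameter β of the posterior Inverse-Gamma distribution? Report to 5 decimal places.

20.47475

With known mean μ and an Inverse-Gamma(α, β) prior on σ², the Normal likelihood is conjugate: posterior is Inv-Gamma(α + n/2, β + Σ(xᵢ−μ)²/2).
Σ(xᵢ−μ)² = (0.74)² + (0.24)² + (0.09)² + (0.91)² + (0.09)² = 1.4495.
Posterior: Inv-Gamma(5.86 + 5/2, 19.75 + 1.4495/2) = Inv-Gamma(8.36, 20.47475).
Posterior β = 20.47475.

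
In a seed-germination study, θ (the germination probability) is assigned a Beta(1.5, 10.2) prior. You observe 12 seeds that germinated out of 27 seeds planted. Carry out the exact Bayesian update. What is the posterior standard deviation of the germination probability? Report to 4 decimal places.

The Beta prior is conjugate to a Binomial/Bernoulli likelihood; the update adds successes to α and failures to β.
Posterior: Beta(α+k, β+n−k) = Beta(1.5+12, 10.2+15) = Beta(13.5, 25.2).
Var = αβ/((α+β)²(α+β+1)) = 13.5·25.2/(38.7²·39.7) = 0.00572166; SD = √0.00572166 = 0.0756.

0.0756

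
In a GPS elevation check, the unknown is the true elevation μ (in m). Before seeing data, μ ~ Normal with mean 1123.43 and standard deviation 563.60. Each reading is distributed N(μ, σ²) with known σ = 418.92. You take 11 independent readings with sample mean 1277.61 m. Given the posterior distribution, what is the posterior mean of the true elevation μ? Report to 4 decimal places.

1270.2365

For Normal data with known variance σ², a Normal(μ₀, σ₀²) prior on μ is conjugate. Posterior precision = 1/σ₀² + n/σ²; posterior mean is the precision-weighted average of μ₀ and x̄.
n·x̄ = 11·1277.61 = 14053.71.
σ₀² = 563.60² = 317644.96, σ² = 418.92² = 175493.9664; σ² + n·σ₀² = 175493.9664 + 11·317644.96 = 3669588.5264.
Posterior mean = (μ₀/σ₀² + n·x̄/σ²)/(1/σ₀² + n/σ²) = (σ²·μ₀ + σ₀²·n·x̄)/(σ² + n·σ₀²) = (175493.9664·1123.43 + 317644.96·14053.71)/3669588.5264 = 4661245337.474352/3669588.5264 = 1270.2365.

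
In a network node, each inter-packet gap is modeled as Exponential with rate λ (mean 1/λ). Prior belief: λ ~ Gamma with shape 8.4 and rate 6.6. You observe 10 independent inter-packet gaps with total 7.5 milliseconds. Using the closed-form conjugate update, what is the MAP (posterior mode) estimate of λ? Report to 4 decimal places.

With a Gamma(shape α, rate β) prior on the exponential rate λ, the posterior after n observations with total T = Σxᵢ is Gamma(α+n, β+T).
Posterior: Gamma(8.4+10, 6.6+7.5) = Gamma(18.4, 14.1).
Mode = (α−1)/β = 1.2340.

1.2340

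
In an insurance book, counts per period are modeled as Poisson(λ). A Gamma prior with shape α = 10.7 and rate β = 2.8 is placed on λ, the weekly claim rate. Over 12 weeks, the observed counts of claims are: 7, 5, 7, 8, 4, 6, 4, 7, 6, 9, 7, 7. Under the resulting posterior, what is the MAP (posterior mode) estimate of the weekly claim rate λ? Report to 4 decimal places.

With a Gamma(shape α, rate β) prior, the Poisson likelihood is conjugate: the posterior is Gamma(α + ΣXᵢ, β + n).
Sum of counts S = 77 over n = 12 weeks.
Posterior: Gamma(α+S, β+n) = Gamma(10.7+77, 2.8+12) = Gamma(87.7, 14.8).
Mode of Gamma(α,β) for α≥1 is (α−1)/β = 86.7/14.8 = 5.8581.

5.8581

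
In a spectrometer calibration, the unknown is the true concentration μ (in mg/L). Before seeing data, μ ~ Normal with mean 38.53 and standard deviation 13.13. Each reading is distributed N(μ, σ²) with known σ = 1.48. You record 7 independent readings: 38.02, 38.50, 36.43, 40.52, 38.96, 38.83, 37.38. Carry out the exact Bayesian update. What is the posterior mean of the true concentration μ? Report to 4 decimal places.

For Normal data with known variance σ², a Normal(μ₀, σ₀²) prior on μ is conjugate. Posterior precision = 1/σ₀² + n/σ²; posterior mean is the precision-weighted average of μ₀ and x̄.
Σxᵢ = 38.02 + 38.50 + 36.43 + 40.52 + 38.96 + 38.83 + 37.38 = 268.64, so n·x̄ = 268.64.
σ₀² = 13.13² = 172.3969, σ² = 1.48² = 2.1904; σ² + n·σ₀² = 2.1904 + 7·172.3969 = 1208.9687.
Posterior mean = (μ₀/σ₀² + n·x̄/σ²)/(1/σ₀² + n/σ²) = (σ²·μ₀ + σ₀²·n·x̄)/(σ² + n·σ₀²) = (2.1904·38.53 + 172.3969·268.64)/1208.9687 = 46397.099328/1208.9687 = 38.3774.

38.3774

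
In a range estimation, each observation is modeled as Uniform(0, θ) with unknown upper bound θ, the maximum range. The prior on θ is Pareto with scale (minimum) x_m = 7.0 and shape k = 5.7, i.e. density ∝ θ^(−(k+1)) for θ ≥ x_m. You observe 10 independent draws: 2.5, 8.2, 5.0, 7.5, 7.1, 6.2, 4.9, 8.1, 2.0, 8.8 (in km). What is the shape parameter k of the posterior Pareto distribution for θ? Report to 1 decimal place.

A Pareto(scale x_m, shape k) prior on the upper bound θ of Uniform(0, θ) is conjugate: posterior is Pareto(max(x_m, max xᵢ), k + n).
Sample maximum = 8.8; prior scale x_m = 7.0 → posterior scale = max = 8.8.
Posterior shape = 5.7 + 10 = 15.7.
Posterior shape k = 15.7.

15.7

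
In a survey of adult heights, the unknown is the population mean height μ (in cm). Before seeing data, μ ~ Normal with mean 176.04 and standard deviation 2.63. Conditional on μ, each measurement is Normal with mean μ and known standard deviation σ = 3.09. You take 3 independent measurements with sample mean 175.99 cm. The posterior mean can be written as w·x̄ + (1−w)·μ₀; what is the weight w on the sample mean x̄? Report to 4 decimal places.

0.6849

For Normal data with known variance σ², a Normal(μ₀, σ₀²) prior on μ is conjugate. Posterior precision = 1/σ₀² + n/σ²; posterior mean is the precision-weighted average of μ₀ and x̄.
σ₀² = 2.63² = 6.9169, σ² = 3.09² = 9.5481. Prior precision 1/σ₀² = 1/6.9169; data precision n/σ² = 3/9.5481.
w = (n/σ²)/(1/σ₀² + n/σ²) = n·σ₀²/(σ² + n·σ₀²) = 3·6.9169/(9.5481 + 3·6.9169) = 20.7507/30.2988 = 0.6849.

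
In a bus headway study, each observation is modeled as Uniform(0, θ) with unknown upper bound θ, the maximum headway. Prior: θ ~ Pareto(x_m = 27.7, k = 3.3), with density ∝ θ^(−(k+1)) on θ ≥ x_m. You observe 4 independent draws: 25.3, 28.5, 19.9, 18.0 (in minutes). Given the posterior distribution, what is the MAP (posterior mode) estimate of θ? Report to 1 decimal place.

A Pareto(scale x_m, shape k) prior on the upper bound θ of Uniform(0, θ) is conjugate: posterior is Pareto(max(x_m, max xᵢ), k + n).
Sample maximum = 28.5; prior scale x_m = 27.7 → posterior scale = max = 28.5.
Posterior shape = 3.3 + 4 = 7.3.
The Pareto density is decreasing on [x_m, ∞), so the mode is x_m = 28.5.

28.5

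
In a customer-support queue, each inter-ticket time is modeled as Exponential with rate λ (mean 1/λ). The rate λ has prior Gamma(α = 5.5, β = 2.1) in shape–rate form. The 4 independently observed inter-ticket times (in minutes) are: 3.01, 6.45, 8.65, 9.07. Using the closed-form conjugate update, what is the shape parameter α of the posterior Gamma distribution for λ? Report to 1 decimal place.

9.5

With a Gamma(shape α, rate β) prior on the exponential rate λ, the posterior after n observations with total T = Σxᵢ is Gamma(α+n, β+T).
Sum of observations T = 27.18 minutes; n = 4.
Posterior: Gamma(5.5+4, 2.1+27.18) = Gamma(9.5, 29.28).
Posterior α = 9.5.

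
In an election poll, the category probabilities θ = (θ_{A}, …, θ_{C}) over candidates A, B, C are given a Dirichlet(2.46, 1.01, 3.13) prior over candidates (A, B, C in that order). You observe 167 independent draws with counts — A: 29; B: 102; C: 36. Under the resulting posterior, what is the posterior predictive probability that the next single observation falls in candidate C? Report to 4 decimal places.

0.2254

The Dirichlet prior is conjugate to the Multinomial likelihood: each posterior αⱼ = prior αⱼ + observed count nⱼ.
Posterior concentration: (31.46, 103.01, 39.13), total = 173.60.
P(next = C | data) = α_{C}/Σα = 0.2254.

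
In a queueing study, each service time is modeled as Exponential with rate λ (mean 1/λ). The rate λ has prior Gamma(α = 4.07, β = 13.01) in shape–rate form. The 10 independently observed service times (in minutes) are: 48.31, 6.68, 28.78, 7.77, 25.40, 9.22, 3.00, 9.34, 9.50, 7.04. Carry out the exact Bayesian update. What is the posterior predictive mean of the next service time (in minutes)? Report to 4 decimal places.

With a Gamma(shape α, rate β) prior on the exponential rate λ, the posterior after n observations with total T = Σxᵢ is Gamma(α+n, β+T).
Sum of observations T = 155.04 minutes; n = 10.
Posterior: Gamma(4.07+10, 13.01+155.04) = Gamma(14.07, 168.05).
The predictive distribution for the next observation is Lomax; its mean is β/(α−1) = 168.05/13.07 = 12.8577.

12.8577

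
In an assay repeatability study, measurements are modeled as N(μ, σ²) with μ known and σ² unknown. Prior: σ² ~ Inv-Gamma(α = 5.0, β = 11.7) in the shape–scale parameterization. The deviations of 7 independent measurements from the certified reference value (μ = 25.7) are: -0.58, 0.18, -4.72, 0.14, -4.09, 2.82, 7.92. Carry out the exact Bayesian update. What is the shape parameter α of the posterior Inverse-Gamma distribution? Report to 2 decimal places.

8.50

With known mean μ and an Inverse-Gamma(α, β) prior on σ², the Normal likelihood is conjugate: posterior is Inv-Gamma(α + n/2, β + Σ(xᵢ−μ)²/2).
Σ(xᵢ−μ)² = (-0.58)² + (0.18)² + (-4.72)² + (0.14)² + (-4.09)² + (2.82)² + (7.92)² = 110.0737.
Posterior: Inv-Gamma(5.0 + 7/2, 11.7 + 110.0737/2) = Inv-Gamma(8.50, 66.73685).
Posterior α = 8.50.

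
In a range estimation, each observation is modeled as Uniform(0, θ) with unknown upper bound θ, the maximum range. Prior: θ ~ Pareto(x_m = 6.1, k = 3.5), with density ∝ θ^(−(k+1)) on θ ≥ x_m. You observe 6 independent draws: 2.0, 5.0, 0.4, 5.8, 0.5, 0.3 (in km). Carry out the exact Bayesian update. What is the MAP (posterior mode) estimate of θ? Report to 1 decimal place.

A Pareto(scale x_m, shape k) prior on the upper bound θ of Uniform(0, θ) is conjugate: posterior is Pareto(max(x_m, max xᵢ), k + n).
Sample maximum = 5.8; prior scale x_m = 6.1 → posterior scale = max = 6.1.
Posterior shape = 3.5 + 6 = 9.5.
The Pareto density is decreasing on [x_m, ∞), so the mode is x_m = 6.1.

6.1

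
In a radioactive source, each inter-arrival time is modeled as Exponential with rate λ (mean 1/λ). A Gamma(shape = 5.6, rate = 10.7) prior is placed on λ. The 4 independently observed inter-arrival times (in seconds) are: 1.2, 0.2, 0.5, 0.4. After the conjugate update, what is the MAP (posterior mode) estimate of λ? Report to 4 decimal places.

With a Gamma(shape α, rate β) prior on the exponential rate λ, the posterior after n observations with total T = Σxᵢ is Gamma(α+n, β+T).
Sum of observations T = 2.3 seconds; n = 4.
Posterior: Gamma(5.6+4, 10.7+2.3) = Gamma(9.6, 13.0).
Mode = (α−1)/β = 0.6615.

0.6615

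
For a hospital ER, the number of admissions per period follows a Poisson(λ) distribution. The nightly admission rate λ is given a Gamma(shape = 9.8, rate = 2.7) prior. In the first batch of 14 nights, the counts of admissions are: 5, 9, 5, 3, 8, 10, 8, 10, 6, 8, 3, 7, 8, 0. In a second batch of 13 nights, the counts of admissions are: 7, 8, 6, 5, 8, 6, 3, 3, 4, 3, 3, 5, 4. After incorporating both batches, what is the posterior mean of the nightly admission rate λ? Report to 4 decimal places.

With a Gamma(shape α, rate β) prior, the Poisson likelihood is conjugate: the posterior is Gamma(α + ΣXᵢ, β + n).
Batch 1: sum of counts S = 90 over n = 14 nights.
After batch 1: Gamma(α+S, β+n) = Gamma(9.8+90, 2.7+14) = Gamma(99.8, 16.7).
Batch 2: sum of counts S = 65 over n = 13 nights.
After batch 2: Gamma(α+S, β+n) = Gamma(99.8+65, 16.7+13) = Gamma(164.8, 29.7).
Posterior mean = α/β = 164.8/29.7 = 5.5488.

5.5488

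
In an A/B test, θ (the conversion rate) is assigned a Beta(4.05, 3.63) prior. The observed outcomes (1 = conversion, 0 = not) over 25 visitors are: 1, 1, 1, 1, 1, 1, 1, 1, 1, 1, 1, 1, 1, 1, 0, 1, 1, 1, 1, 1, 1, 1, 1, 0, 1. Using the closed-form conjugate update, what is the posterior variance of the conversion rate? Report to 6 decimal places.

0.004234

The Beta prior is conjugate to a Binomial/Bernoulli likelihood; the update adds successes to α and failures to β.
Posterior: Beta(α+k, β+n−k) = Beta(4.05+23, 3.63+2) = Beta(27.05, 5.63).
Var = αβ/((α+β)²(α+β+1)) = 27.05·5.63/(32.68²·33.68) = 0.004234.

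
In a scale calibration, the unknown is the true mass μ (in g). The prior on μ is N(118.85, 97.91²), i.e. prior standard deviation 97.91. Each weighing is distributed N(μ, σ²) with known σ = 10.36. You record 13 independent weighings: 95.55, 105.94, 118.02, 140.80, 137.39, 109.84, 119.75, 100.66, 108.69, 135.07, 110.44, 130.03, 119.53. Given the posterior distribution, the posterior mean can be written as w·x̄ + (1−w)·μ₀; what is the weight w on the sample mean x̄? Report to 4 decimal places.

0.9991

For Normal data with known variance σ², a Normal(μ₀, σ₀²) prior on μ is conjugate. Posterior precision = 1/σ₀² + n/σ²; posterior mean is the precision-weighted average of μ₀ and x̄.
σ₀² = 97.91² = 9586.3681, σ² = 10.36² = 107.3296. Prior precision 1/σ₀² = 1/9586.3681; data precision n/σ² = 13/107.3296.
w = (n/σ²)/(1/σ₀² + n/σ²) = n·σ₀²/(σ² + n·σ₀²) = 13·9586.3681/(107.3296 + 13·9586.3681) = 124622.7853/124730.1149 = 0.9991.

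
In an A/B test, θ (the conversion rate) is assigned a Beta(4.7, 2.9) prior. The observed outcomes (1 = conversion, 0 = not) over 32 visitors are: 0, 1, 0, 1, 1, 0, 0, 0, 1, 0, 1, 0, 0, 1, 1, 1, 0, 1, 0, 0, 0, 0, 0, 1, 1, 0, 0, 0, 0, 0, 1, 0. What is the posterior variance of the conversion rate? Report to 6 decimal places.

0.006007

The Beta prior is conjugate to a Binomial/Bernoulli likelihood; the update adds successes to α and failures to β.
Posterior: Beta(α+k, β+n−k) = Beta(4.7+12, 2.9+20) = Beta(16.7, 22.9).
Var = αβ/((α+β)²(α+β+1)) = 16.7·22.9/(39.6²·40.6) = 0.006007.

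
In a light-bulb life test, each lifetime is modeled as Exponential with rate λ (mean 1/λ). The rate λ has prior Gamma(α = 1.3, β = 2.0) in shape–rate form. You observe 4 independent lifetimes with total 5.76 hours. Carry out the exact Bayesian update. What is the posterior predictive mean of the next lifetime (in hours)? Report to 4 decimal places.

1.8047

With a Gamma(shape α, rate β) prior on the exponential rate λ, the posterior after n observations with total T = Σxᵢ is Gamma(α+n, β+T).
Posterior: Gamma(1.3+4, 2.0+5.76) = Gamma(5.3, 7.76).
The predictive distribution for the next observation is Lomax; its mean is β/(α−1) = 7.76/4.3 = 1.8047.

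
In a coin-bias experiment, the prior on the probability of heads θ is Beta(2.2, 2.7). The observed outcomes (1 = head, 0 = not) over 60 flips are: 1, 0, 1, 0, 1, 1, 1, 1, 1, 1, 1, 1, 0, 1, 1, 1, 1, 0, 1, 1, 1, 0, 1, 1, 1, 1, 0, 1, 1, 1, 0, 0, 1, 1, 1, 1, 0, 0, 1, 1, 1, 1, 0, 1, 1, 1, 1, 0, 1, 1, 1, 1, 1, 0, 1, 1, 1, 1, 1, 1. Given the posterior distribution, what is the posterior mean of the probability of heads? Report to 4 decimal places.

The Beta prior is conjugate to a Binomial/Bernoulli likelihood; the update adds successes to α and failures to β.
Posterior: Beta(α+k, β+n−k) = Beta(2.2+47, 2.7+13) = Beta(49.2, 15.7).
Posterior mean = α/(α+β) = 49.2/64.9 = 0.7581.

0.7581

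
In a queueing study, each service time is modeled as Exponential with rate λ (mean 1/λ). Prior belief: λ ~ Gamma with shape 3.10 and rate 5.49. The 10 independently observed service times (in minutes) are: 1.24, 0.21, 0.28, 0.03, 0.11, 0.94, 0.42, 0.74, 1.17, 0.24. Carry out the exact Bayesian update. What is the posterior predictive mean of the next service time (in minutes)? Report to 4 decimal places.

0.8983

With a Gamma(shape α, rate β) prior on the exponential rate λ, the posterior after n observations with total T = Σxᵢ is Gamma(α+n, β+T).
Sum of observations T = 5.38 minutes; n = 10.
Posterior: Gamma(3.10+10, 5.49+5.38) = Gamma(13.10, 10.87).
The predictive distribution for the next observation is Lomax; its mean is β/(α−1) = 10.87/12.10 = 0.8983.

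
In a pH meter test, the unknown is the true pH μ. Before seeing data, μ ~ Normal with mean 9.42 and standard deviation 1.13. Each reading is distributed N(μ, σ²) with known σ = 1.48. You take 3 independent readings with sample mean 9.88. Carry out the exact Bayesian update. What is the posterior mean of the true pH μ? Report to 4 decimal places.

For Normal data with known variance σ², a Normal(μ₀, σ₀²) prior on μ is conjugate. Posterior precision = 1/σ₀² + n/σ²; posterior mean is the precision-weighted average of μ₀ and x̄.
n·x̄ = 3·9.88 = 29.64.
σ₀² = 1.13² = 1.2769, σ² = 1.48² = 2.1904; σ² + n·σ₀² = 2.1904 + 3·1.2769 = 6.0211.
Posterior mean = (μ₀/σ₀² + n·x̄/σ²)/(1/σ₀² + n/σ²) = (σ²·μ₀ + σ₀²·n·x̄)/(σ² + n·σ₀²) = (2.1904·9.42 + 1.2769·29.64)/6.0211 = 58.480884/6.0211 = 9.7127.

9.7127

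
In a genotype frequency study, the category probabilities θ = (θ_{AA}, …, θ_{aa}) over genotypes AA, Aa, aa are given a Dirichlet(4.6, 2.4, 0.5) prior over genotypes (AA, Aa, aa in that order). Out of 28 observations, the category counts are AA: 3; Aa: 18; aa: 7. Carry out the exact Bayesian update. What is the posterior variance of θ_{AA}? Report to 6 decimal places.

The Dirichlet prior is conjugate to the Multinomial likelihood: each posterior αⱼ = prior αⱼ + observed count nⱼ.
Posterior concentration: (7.6, 20.4, 7.5), total = 35.5.
Var[θ_j] = α_j(Σα−α_j)/((Σα)²(Σα+1)) = 7.6·27.9/(35.5²·36.5) = 0.004610.

0.004610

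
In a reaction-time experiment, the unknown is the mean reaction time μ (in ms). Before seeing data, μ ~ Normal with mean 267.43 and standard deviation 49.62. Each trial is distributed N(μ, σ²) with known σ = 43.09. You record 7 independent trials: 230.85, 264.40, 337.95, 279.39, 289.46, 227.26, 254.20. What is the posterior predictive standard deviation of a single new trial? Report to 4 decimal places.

For Normal data with known variance σ², a Normal(μ₀, σ₀²) prior on μ is conjugate. Posterior precision = 1/σ₀² + n/σ²; posterior mean is the precision-weighted average of μ₀ and x̄.
σ₀² = 49.62² = 2462.1444, σ² = 43.09² = 1856.7481; σ² + n·σ₀² = 1856.7481 + 7·2462.1444 = 19091.7589.
Posterior precision = 1/σ₀² + n/σ² = 1/2462.1444 + 7/1856.7481 = (σ² + n·σ₀²)/(σ₀²σ²) = 19091.7589/(2462.1444·1856.7481); posterior variance σₙ² = σ₀²σ²/(σ² + n·σ₀²) = 2462.1444·1856.7481/19091.7589 = 239.453157.
Predictive variance for one new observation = σₙ² + σ² = 2462.1444·1856.7481/19091.7589 + 1856.7481 = σ²·(σ₀² + 19091.7589)/19091.7589 = 1856.7481·21553.9033/19091.7589 = 2096.201257; SD = √(1856.7481·21553.9033/19091.7589) = 45.7843.

45.7843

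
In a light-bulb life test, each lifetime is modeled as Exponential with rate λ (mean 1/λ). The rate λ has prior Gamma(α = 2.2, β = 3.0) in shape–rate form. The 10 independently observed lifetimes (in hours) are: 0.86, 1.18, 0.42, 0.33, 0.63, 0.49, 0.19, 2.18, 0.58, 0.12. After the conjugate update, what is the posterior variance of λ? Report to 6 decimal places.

0.122489

With a Gamma(shape α, rate β) prior on the exponential rate λ, the posterior after n observations with total T = Σxᵢ is Gamma(α+n, β+T).
Sum of observations T = 6.98 hours; n = 10.
Posterior: Gamma(2.2+10, 3.0+6.98) = Gamma(12.2, 9.98).
Var = α/β² = 0.122489.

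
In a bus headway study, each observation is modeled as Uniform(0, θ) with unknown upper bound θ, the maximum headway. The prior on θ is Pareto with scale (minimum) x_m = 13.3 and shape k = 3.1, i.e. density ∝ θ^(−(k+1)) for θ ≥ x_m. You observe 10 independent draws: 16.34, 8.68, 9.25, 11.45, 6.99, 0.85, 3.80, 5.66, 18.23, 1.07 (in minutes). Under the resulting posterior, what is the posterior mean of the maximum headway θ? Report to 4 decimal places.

19.7366

A Pareto(scale x_m, shape k) prior on the upper bound θ of Uniform(0, θ) is conjugate: posterior is Pareto(max(x_m, max xᵢ), k + n).
Sample maximum = 18.23; prior scale x_m = 13.3 → posterior scale = max = 18.23.
Posterior shape = 3.1 + 10 = 13.1.
E[θ|data] = k·x_m/(k−1) = 13.1·18.23/12.1 = 19.7366.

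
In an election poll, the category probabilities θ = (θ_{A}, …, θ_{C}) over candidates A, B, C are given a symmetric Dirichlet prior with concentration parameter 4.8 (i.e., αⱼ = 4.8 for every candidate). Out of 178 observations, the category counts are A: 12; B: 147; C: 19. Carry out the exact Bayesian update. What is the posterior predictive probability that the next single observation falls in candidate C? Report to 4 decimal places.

0.1237

The Dirichlet prior is conjugate to the Multinomial likelihood: each posterior αⱼ = prior αⱼ + observed count nⱼ.
Posterior concentration: (16.8, 151.8, 23.8), total = 192.4.
P(next = C | data) = α_{C}/Σα = 0.1237.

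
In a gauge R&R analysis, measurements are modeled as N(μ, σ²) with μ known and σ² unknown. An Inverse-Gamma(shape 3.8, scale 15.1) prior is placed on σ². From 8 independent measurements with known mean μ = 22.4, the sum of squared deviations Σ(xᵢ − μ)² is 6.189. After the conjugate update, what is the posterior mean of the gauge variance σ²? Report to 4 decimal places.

With known mean μ and an Inverse-Gamma(α, β) prior on σ², the Normal likelihood is conjugate: posterior is Inv-Gamma(α + n/2, β + Σ(xᵢ−μ)²/2).
Posterior: Inv-Gamma(3.8 + 8/2, 15.1 + 6.189/2) = Inv-Gamma(7.80, 18.1945).
E[σ²|data] = β/(α−1) = 18.1945/6.80 = 2.6757.

2.6757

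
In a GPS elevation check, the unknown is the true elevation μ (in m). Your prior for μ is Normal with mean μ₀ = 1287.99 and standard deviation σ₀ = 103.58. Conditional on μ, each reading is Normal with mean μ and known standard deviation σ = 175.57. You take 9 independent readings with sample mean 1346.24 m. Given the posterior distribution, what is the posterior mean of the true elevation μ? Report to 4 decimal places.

1332.1445

For Normal data with known variance σ², a Normal(μ₀, σ₀²) prior on μ is conjugate. Posterior precision = 1/σ₀² + n/σ²; posterior mean is the precision-weighted average of μ₀ and x̄.
n·x̄ = 9·1346.24 = 12116.16.
σ₀² = 103.58² = 10728.8164, σ² = 175.57² = 30824.8249; σ² + n·σ₀² = 30824.8249 + 9·10728.8164 = 127384.1725.
Posterior mean = (μ₀/σ₀² + n·x̄/σ²)/(1/σ₀² + n/σ²) = (σ²·μ₀ + σ₀²·n·x̄)/(σ² + n·σ₀²) = (30824.8249·1287.99 + 10728.8164·12116.16)/127384.1725 = 169694122.335975/127384.1725 = 1332.1445.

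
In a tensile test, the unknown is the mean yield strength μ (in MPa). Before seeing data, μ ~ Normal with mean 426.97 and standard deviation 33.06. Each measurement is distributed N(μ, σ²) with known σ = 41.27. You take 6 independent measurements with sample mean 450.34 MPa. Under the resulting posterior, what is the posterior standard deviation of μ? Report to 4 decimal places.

15.0114

For Normal data with known variance σ², a Normal(μ₀, σ₀²) prior on μ is conjugate. Posterior precision = 1/σ₀² + n/σ²; posterior mean is the precision-weighted average of μ₀ and x̄.
σ₀² = 33.06² = 1092.9636, σ² = 41.27² = 1703.2129; σ² + n·σ₀² = 1703.2129 + 6·1092.9636 = 8260.9945.
Posterior precision = 1/σ₀² + n/σ² = 1/1092.9636 + 6/1703.2129 = (σ² + n·σ₀²)/(σ₀²σ²) = 8260.9945/(1092.9636·1703.2129); posterior variance σₙ² = σ₀²σ²/(σ² + n·σ₀²) = 1092.9636·1703.2129/8260.9945 = 225.342082.
Posterior SD = √σₙ² = √(1092.9636·1703.2129/8260.9945) = 15.0114.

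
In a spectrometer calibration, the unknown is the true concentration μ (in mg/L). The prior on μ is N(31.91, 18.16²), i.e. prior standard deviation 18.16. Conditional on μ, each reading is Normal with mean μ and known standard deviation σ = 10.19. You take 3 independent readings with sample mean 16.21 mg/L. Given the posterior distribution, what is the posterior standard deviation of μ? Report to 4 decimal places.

For Normal data with known variance σ², a Normal(μ₀, σ₀²) prior on μ is conjugate. Posterior precision = 1/σ₀² + n/σ²; posterior mean is the precision-weighted average of μ₀ and x̄.
σ₀² = 18.16² = 329.7856, σ² = 10.19² = 103.8361; σ² + n·σ₀² = 103.8361 + 3·329.7856 = 1093.1929.
Posterior precision = 1/σ₀² + n/σ² = 1/329.7856 + 3/103.8361 = (σ² + n·σ₀²)/(σ₀²σ²) = 1093.1929/(329.7856·103.8361); posterior variance σₙ² = σ₀²σ²/(σ² + n·σ₀²) = 329.7856·103.8361/1093.1929 = 31.324436.
Posterior SD = √σₙ² = √(329.7856·103.8361/1093.1929) = 5.5968.

5.5968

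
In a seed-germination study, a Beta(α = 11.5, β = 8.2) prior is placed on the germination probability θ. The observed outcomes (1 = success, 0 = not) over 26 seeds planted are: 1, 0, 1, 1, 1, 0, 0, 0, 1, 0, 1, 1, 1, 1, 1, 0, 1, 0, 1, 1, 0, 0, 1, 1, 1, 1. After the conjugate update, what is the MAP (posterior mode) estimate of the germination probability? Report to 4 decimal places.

The Beta prior is conjugate to a Binomial/Bernoulli likelihood; the update adds successes to α and failures to β.
Posterior: Beta(α+k, β+n−k) = Beta(11.5+17, 8.2+9) = Beta(28.5, 17.2).
Mode of Beta(a,b) for a,b>1 is (a−1)/(a+b−2) = 27.5/43.7 = 0.6293.

0.6293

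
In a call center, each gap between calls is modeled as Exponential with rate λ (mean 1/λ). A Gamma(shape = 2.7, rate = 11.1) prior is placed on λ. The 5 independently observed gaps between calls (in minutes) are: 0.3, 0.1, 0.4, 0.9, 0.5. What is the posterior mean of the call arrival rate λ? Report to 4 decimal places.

With a Gamma(shape α, rate β) prior on the exponential rate λ, the posterior after n observations with total T = Σxᵢ is Gamma(α+n, β+T).
Sum of observations T = 2.2 minutes; n = 5.
Posterior: Gamma(2.7+5, 11.1+2.2) = Gamma(7.7, 13.3).
Posterior mean of λ = α/β = 7.7/13.3 = 0.5789.

0.5789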